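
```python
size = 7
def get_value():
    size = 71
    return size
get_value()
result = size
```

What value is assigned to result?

Step 1: Global size = 7.
Step 2: get_value() creates local size = 71 (shadow, not modification).
Step 3: After get_value() returns, global size is unchanged. result = 7

The answer is 7.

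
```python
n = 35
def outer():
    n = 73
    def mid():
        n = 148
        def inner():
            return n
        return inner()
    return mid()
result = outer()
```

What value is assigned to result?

Step 1: Three levels of shadowing: global 35, outer 73, mid 148.
Step 2: inner() finds n = 148 in enclosing mid() scope.
Step 3: result = 148

The answer is 148.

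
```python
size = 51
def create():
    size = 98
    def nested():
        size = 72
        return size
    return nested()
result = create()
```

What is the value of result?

Step 1: Three scopes define size: global (51), create (98), nested (72).
Step 2: nested() has its own local size = 72, which shadows both enclosing and global.
Step 3: result = 72 (local wins in LEGB)

The answer is 72.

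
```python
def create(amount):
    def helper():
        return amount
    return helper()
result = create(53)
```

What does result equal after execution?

Step 1: create(53) binds parameter amount = 53.
Step 2: helper() looks up amount in enclosing scope and finds the parameter amount = 53.
Step 3: result = 53

The answer is 53.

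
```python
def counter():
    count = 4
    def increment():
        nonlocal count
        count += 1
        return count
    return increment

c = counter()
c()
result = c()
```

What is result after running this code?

Step 1: counter() creates closure with count = 4.
Step 2: Each c() call increments count via nonlocal. After 2 calls: 4 + 2 = 6.
Step 3: result = 6

The answer is 6.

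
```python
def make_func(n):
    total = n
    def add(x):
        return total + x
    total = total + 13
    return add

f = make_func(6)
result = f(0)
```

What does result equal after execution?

Step 1: make_func(6) sets total = 6, then total = 6 + 13 = 19.
Step 2: Closures capture by reference, so add sees total = 19.
Step 3: f(0) returns 19 + 0 = 19

The answer is 19.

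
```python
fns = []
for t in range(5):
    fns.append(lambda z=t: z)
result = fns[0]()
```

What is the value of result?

Step 1: Default argument z=t captures t's value at each iteration.
Step 2: fns[0] captured z = 0 when t was 0.
Step 3: result = 0

The answer is 0.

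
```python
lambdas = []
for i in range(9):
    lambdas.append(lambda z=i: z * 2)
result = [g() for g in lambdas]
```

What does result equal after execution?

Step 1: Default arg z=i captures i at each iteration.
Step 2: lambdas[k] has z defaulting to k, returns k * 2.
Step 3: result = [0, 2, 4, 6, 8, 10, 12, 14, 16]

The answer is [0, 2, 4, 6, 8, 10, 12, 14, 16].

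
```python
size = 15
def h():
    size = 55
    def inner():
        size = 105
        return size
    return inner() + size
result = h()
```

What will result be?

Step 1: h() has local size = 55. inner() has local size = 105.
Step 2: inner() returns its local size = 105.
Step 3: h() returns 105 + its own size (55) = 160

The answer is 160.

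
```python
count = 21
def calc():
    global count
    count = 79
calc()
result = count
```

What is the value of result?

Step 1: count = 21 globally.
Step 2: calc() declares global count and sets it to 79.
Step 3: After calc(), global count = 79. result = 79

The answer is 79.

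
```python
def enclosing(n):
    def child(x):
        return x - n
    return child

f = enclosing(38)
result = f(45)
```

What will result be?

Step 1: enclosing(38) creates a closure capturing n = 38.
Step 2: f(45) computes 45 - 38 = 7.
Step 3: result = 7

The answer is 7.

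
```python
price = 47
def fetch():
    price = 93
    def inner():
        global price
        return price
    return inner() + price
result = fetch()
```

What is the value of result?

Step 1: Global price = 47. fetch() shadows with local price = 93.
Step 2: inner() uses global keyword, so inner() returns global price = 47.
Step 3: fetch() returns 47 + 93 = 140

The answer is 140.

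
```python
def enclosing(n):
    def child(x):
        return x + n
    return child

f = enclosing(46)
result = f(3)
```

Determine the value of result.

Step 1: enclosing(46) creates a closure that captures n = 46.
Step 2: f(3) calls the closure with x = 3, returning 3 + 46 = 49.
Step 3: result = 49

The answer is 49.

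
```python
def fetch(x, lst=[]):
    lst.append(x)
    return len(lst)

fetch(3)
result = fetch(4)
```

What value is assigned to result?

Step 1: Mutable default list persists between calls.
Step 2: First call: lst = [3], len = 1. Second call: lst = [3, 4], len = 2.
Step 3: result = 2

The answer is 2.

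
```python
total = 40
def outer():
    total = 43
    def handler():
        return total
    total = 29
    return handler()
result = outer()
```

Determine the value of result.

Step 1: outer() sets total = 43, then later total = 29.
Step 2: handler() is called after total is reassigned to 29. Closures capture variables by reference, not by value.
Step 3: result = 29

The answer is 29.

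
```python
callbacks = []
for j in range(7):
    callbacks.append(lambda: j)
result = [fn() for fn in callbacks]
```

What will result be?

Step 1: All 7 lambdas share the same variable j.
Step 2: After the loop, j = 6.
Step 3: Each call returns 6. result = [6, 6, 6, 6, 6, 6, 6]

The answer is [6, 6, 6, 6, 6, 6, 6].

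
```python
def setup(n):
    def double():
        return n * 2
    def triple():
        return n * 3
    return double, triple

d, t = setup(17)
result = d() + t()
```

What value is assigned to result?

Step 1: Both closures capture the same n = 17.
Step 2: d() = 17 * 2 = 34, t() = 17 * 3 = 51.
Step 3: result = 34 + 51 = 85

The answer is 85.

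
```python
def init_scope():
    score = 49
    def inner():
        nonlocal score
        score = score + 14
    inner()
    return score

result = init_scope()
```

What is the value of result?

Step 1: init_scope() sets score = 49.
Step 2: inner() uses nonlocal to modify score in init_scope's scope: score = 49 + 14 = 63.
Step 3: init_scope() returns the modified score = 63

The answer is 63.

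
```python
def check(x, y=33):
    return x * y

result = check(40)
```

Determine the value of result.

Step 1: check(40) uses default y = 33.
Step 2: Returns 40 * 33 = 1320.
Step 3: result = 1320

The answer is 1320.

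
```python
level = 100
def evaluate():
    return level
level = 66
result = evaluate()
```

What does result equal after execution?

Step 1: level is first set to 100, then reassigned to 66.
Step 2: evaluate() is called after the reassignment, so it looks up the current global level = 66.
Step 3: result = 66

The answer is 66.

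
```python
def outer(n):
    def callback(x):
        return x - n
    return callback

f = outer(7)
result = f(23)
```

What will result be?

Step 1: outer(7) creates a closure capturing n = 7.
Step 2: f(23) computes 23 - 7 = 16.
Step 3: result = 16

The answer is 16.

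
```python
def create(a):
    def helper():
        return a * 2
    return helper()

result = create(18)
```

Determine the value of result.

Step 1: create(18) binds parameter a = 18.
Step 2: helper() accesses a = 18 from enclosing scope.
Step 3: result = 18 * 2 = 36

The answer is 36.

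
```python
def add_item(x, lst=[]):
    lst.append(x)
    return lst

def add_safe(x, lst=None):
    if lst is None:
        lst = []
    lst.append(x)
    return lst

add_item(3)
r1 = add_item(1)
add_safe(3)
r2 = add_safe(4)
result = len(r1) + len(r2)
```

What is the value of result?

Step 1: add_item shares mutable default: after 2 calls, lst = [3, 1], len = 2.
Step 2: add_safe creates fresh list each time: r2 = [4], len = 1.
Step 3: result = 2 + 1 = 3

The answer is 3.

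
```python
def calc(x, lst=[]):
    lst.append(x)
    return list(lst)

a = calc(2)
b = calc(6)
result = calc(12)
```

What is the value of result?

Step 1: Default list is shared. list() creates copies for return values.
Step 2: Internal list grows: [2] -> [2, 6] -> [2, 6, 12].
Step 3: result = [2, 6, 12]

The answer is [2, 6, 12].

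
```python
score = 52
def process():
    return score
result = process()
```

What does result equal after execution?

Step 1: score = 52 is defined in the global scope.
Step 2: process() looks up score. No local score exists, so Python checks the global scope via LEGB rule and finds score = 52.
Step 3: result = 52

The answer is 52.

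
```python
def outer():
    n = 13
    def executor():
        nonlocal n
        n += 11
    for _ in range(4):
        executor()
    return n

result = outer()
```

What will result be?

Step 1: n = 13.
Step 2: executor() is called 4 times in a loop, each adding 11 via nonlocal.
Step 3: n = 13 + 11 * 4 = 57

The answer is 57.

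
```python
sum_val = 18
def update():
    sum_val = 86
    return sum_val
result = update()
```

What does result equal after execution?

Step 1: Global sum_val = 18.
Step 2: update() creates local sum_val = 86, shadowing the global.
Step 3: Returns local sum_val = 86. result = 86

The answer is 86.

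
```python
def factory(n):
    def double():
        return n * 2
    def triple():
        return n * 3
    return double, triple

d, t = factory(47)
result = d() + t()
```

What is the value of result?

Step 1: Both closures capture the same n = 47.
Step 2: d() = 47 * 2 = 94, t() = 47 * 3 = 141.
Step 3: result = 94 + 141 = 235

The answer is 235.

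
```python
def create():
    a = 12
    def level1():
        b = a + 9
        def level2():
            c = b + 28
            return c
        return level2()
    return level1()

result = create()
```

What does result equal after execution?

Step 1: a = 12. b = a + 9 = 21.
Step 2: c = b + 28 = 21 + 28 = 49.
Step 3: result = 49

The answer is 49.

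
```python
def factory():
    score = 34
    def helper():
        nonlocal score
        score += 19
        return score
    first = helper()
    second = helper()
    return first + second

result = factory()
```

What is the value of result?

Step 1: score starts at 34.
Step 2: First call: score = 34 + 19 = 53, returns 53.
Step 3: Second call: score = 53 + 19 = 72, returns 72.
Step 4: result = 53 + 72 = 125

The answer is 125.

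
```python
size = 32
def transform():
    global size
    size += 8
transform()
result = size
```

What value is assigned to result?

Step 1: size = 32 globally.
Step 2: transform() modifies global size: size += 8 = 40.
Step 3: result = 40

The answer is 40.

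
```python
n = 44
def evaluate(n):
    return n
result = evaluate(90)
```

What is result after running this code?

Step 1: Global n = 44.
Step 2: evaluate(90) takes parameter n = 90, which shadows the global.
Step 3: result = 90

The answer is 90.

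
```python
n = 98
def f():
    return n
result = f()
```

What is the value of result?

Step 1: n = 98 is defined in the global scope.
Step 2: f() looks up n. No local n exists, so Python checks the global scope via LEGB rule and finds n = 98.
Step 3: result = 98

The answer is 98.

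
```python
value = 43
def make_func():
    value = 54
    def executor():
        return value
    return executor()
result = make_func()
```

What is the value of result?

Step 1: value = 43 globally, but make_func() defines value = 54 locally.
Step 2: executor() looks up value. Not in local scope, so checks enclosing scope (make_func) and finds value = 54.
Step 3: result = 54

The answer is 54.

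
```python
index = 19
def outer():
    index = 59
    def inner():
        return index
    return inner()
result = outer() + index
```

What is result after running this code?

Step 1: Global index = 19. outer() shadows with index = 59.
Step 2: inner() returns enclosing index = 59. outer() = 59.
Step 3: result = 59 + global index (19) = 78

The answer is 78.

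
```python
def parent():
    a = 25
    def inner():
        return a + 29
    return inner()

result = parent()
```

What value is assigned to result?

Step 1: parent() defines a = 25.
Step 2: inner() reads a = 25 from enclosing scope, returns 25 + 29 = 54.
Step 3: result = 54

The answer is 54.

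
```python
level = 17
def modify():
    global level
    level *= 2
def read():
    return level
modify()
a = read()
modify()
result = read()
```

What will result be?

Step 1: level = 17.
Step 2: First modify(): level = 17 * 2 = 34.
Step 3: Second modify(): level = 34 * 2 = 68.
Step 4: read() returns 68

The answer is 68.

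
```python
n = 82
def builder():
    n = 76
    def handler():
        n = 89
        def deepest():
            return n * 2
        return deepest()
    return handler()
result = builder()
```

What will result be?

Step 1: deepest() looks up n through LEGB: not local, finds n = 89 in enclosing handler().
Step 2: Returns 89 * 2 = 178.
Step 3: result = 178

The answer is 178.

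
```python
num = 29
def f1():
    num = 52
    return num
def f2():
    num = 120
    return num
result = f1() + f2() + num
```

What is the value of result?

Step 1: Each function shadows global num with its own local.
Step 2: f1() returns 52, f2() returns 120.
Step 3: Global num = 29 is unchanged. result = 52 + 120 + 29 = 201

The answer is 201.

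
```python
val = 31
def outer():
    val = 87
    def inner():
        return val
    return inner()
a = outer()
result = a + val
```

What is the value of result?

Step 1: outer() has local val = 87. inner() reads from enclosing.
Step 2: outer() returns 87. Global val = 31 unchanged.
Step 3: result = 87 + 31 = 118

The answer is 118.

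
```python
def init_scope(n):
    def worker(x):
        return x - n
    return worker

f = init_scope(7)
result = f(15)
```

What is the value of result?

Step 1: init_scope(7) creates a closure capturing n = 7.
Step 2: f(15) computes 15 - 7 = 8.
Step 3: result = 8

The answer is 8.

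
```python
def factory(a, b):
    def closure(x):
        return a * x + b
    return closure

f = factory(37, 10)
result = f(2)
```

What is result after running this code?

Step 1: factory(37, 10) captures a = 37, b = 10.
Step 2: f(2) computes 37 * 2 + 10 = 84.
Step 3: result = 84

The answer is 84.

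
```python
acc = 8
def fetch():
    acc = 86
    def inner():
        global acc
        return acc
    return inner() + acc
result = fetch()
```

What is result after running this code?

Step 1: Global acc = 8. fetch() shadows with local acc = 86.
Step 2: inner() uses global keyword, so inner() returns global acc = 8.
Step 3: fetch() returns 8 + 86 = 94

The answer is 94.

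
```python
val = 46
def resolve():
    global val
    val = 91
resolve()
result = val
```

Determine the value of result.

Step 1: val = 46 globally.
Step 2: resolve() declares global val and sets it to 91.
Step 3: After resolve(), global val = 91. result = 91

The answer is 91.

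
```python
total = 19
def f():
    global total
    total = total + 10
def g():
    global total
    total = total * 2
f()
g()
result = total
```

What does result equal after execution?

Step 1: total = 19.
Step 2: f() adds 10: total = 19 + 10 = 29.
Step 3: g() doubles: total = 29 * 2 = 58.
Step 4: result = 58

The answer is 58.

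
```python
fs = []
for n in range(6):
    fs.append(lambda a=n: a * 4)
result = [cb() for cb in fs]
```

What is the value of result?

Step 1: Default arg a=n captures n at each iteration.
Step 2: fs[k] has a defaulting to k, returns k * 4.
Step 3: result = [0, 4, 8, 12, 16, 20]

The answer is [0, 4, 8, 12, 16, 20].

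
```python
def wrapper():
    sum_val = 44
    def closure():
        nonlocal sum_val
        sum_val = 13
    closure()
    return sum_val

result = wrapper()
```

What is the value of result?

Step 1: wrapper() sets sum_val = 44.
Step 2: closure() uses nonlocal to reassign sum_val = 13.
Step 3: result = 13

The answer is 13.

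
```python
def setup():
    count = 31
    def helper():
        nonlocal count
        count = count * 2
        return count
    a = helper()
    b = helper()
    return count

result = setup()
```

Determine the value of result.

Step 1: count starts at 31.
Step 2: First helper(): count = 31 * 2 = 62.
Step 3: Second helper(): count = 62 * 2 = 124.
Step 4: result = 124

The answer is 124.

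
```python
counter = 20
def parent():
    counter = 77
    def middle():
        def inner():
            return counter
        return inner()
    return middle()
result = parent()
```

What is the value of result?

Step 1: parent() defines counter = 77. middle() and inner() have no local counter.
Step 2: inner() checks local (none), enclosing middle() (none), enclosing parent() and finds counter = 77.
Step 3: result = 77

The answer is 77.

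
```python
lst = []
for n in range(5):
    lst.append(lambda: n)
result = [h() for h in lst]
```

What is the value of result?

Step 1: All 5 lambdas share the same variable n.
Step 2: After the loop, n = 4.
Step 3: Each call returns 4. result = [4, 4, 4, 4, 4]

The answer is [4, 4, 4, 4, 4].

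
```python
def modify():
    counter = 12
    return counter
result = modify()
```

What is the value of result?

Step 1: modify() defines counter = 12 in its local scope.
Step 2: return counter finds the local variable counter = 12.
Step 3: result = 12

The answer is 12.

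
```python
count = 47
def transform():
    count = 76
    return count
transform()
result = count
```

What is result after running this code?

Step 1: count = 47 globally.
Step 2: transform() creates a LOCAL count = 76 (no global keyword!).
Step 3: The global count is unchanged. result = 47

The answer is 47.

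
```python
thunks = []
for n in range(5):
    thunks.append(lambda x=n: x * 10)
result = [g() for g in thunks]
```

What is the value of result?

Step 1: Default arg x=n captures n at each iteration.
Step 2: thunks[k] has x defaulting to k, returns k * 10.
Step 3: result = [0, 10, 20, 30, 40]

The answer is [0, 10, 20, 30, 40].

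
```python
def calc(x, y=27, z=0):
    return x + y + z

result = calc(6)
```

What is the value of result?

Step 1: calc(6) uses defaults y = 27, z = 0.
Step 2: Returns 6 + 27 + 0 = 33.
Step 3: result = 33

The answer is 33.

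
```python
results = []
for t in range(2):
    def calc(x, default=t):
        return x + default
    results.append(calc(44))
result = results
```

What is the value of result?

Step 1: Default argument default=t is evaluated at function definition time.
Step 2: Each iteration creates calc with default = current t value.
Step 3: calc(44) returns 44 + default. results = [44, 45]

The answer is [44, 45].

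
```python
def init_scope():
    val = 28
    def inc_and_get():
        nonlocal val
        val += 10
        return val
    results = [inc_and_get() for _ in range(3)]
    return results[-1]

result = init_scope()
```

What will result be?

Step 1: val = 28.
Step 2: Three calls to inc_and_get(), each adding 10.
Step 3: Last value = 28 + 10 * 3 = 58

The answer is 58.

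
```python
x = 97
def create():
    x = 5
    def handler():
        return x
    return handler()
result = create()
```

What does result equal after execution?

Step 1: x = 97 globally, but create() defines x = 5 locally.
Step 2: handler() looks up x. Not in local scope, so checks enclosing scope (create) and finds x = 5.
Step 3: result = 5

The answer is 5.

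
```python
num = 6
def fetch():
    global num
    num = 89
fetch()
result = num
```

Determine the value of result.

Step 1: num = 6 globally.
Step 2: fetch() declares global num and sets it to 89.
Step 3: After fetch(), global num = 89. result = 89

The answer is 89.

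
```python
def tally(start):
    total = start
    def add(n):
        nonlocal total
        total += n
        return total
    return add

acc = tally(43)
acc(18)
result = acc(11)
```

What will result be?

Step 1: tally(43) creates closure with total = 43.
Step 2: First acc(18): total = 43 + 18 = 61.
Step 3: Second acc(11): total = 61 + 11 = 72. result = 72

The answer is 72.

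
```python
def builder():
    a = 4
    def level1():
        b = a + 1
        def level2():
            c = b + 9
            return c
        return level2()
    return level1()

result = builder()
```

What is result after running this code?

Step 1: a = 4. b = a + 1 = 5.
Step 2: c = b + 9 = 5 + 9 = 14.
Step 3: result = 14

The answer is 14.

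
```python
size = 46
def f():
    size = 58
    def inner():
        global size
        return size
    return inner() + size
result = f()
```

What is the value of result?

Step 1: Global size = 46. f() shadows with local size = 58.
Step 2: inner() uses global keyword, so inner() returns global size = 46.
Step 3: f() returns 46 + 58 = 104

The answer is 104.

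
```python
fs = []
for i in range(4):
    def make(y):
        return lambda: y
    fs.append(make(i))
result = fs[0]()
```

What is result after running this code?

Step 1: make(i) creates a new scope capturing y = i at call time.
Step 2: fs[0] = make(0), so its lambda captures y = 0.
Step 3: result = 0 (closure factory fixes late binding)

The answer is 0.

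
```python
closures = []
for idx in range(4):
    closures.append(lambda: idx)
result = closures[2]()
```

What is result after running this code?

Step 1: The loop creates 4 lambdas, all referencing the same variable idx.
Step 2: After the loop, idx = 3 (final value).
Step 3: closures[2]() looks up idx at call time and finds 3. This is the late binding gotcha. result = 3

The answer is 3.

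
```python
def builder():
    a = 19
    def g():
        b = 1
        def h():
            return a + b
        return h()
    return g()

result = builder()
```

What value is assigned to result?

Step 1: builder() defines a = 19. g() defines b = 1.
Step 2: h() accesses both from enclosing scopes: a = 19, b = 1.
Step 3: result = 19 + 1 = 20

The answer is 20.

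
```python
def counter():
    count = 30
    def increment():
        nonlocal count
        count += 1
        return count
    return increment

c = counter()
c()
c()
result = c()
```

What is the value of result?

Step 1: counter() creates closure with count = 30.
Step 2: Each c() call increments count via nonlocal. After 3 calls: 30 + 3 = 33.
Step 3: result = 33

The answer is 33.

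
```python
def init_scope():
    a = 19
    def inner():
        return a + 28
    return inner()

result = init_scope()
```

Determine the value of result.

Step 1: init_scope() defines a = 19.
Step 2: inner() reads a = 19 from enclosing scope, returns 19 + 28 = 47.
Step 3: result = 47

The answer is 47.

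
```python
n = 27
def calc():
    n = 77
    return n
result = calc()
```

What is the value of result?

Step 1: Global n = 27.
Step 2: calc() creates local n = 77, shadowing the global.
Step 3: Returns local n = 77. result = 77

The answer is 77.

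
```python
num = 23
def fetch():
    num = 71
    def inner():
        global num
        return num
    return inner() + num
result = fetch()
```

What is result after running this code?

Step 1: Global num = 23. fetch() shadows with local num = 71.
Step 2: inner() uses global keyword, so inner() returns global num = 23.
Step 3: fetch() returns 23 + 71 = 94

The answer is 94.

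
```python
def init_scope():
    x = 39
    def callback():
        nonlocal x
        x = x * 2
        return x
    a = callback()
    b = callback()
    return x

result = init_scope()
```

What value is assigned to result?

Step 1: x starts at 39.
Step 2: First callback(): x = 39 * 2 = 78.
Step 3: Second callback(): x = 78 * 2 = 156.
Step 4: result = 156

The answer is 156.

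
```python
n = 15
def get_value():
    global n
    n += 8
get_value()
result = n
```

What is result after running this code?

Step 1: n = 15 globally.
Step 2: get_value() modifies global n: n += 8 = 23.
Step 3: result = 23

The answer is 23.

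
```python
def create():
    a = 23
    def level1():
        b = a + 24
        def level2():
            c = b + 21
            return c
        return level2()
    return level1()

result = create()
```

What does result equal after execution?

Step 1: a = 23. b = a + 24 = 47.
Step 2: c = b + 21 = 47 + 21 = 68.
Step 3: result = 68

The answer is 68.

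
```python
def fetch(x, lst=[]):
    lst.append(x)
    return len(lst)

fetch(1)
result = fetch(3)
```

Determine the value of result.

Step 1: Mutable default list persists between calls.
Step 2: First call: lst = [1], len = 1. Second call: lst = [1, 3], len = 2.
Step 3: result = 2

The answer is 2.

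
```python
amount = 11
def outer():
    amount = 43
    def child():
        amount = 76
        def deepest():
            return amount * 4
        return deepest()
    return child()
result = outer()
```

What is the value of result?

Step 1: deepest() looks up amount through LEGB: not local, finds amount = 76 in enclosing child().
Step 2: Returns 76 * 4 = 304.
Step 3: result = 304

The answer is 304.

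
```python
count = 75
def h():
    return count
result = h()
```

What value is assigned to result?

Step 1: count = 75 is defined in the global scope.
Step 2: h() looks up count. No local count exists, so Python checks the global scope via LEGB rule and finds count = 75.
Step 3: result = 75

The answer is 75.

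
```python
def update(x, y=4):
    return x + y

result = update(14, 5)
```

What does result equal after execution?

Step 1: update(14, 5) overrides default y with 5.
Step 2: Returns 14 + 5 = 19.
Step 3: result = 19

The answer is 19.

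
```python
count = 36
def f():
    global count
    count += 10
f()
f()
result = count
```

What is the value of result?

Step 1: count = 36.
Step 2: First f(): count = 36 + 10 = 46.
Step 3: Second f(): count = 46 + 10 = 56. result = 56

The answer is 56.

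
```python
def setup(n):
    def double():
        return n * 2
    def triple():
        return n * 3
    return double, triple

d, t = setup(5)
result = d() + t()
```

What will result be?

Step 1: Both closures capture the same n = 5.
Step 2: d() = 5 * 2 = 10, t() = 5 * 3 = 15.
Step 3: result = 10 + 15 = 25

The answer is 25.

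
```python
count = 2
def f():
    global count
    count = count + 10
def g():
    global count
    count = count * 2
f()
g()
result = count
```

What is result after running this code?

Step 1: count = 2.
Step 2: f() adds 10: count = 2 + 10 = 12.
Step 3: g() doubles: count = 12 * 2 = 24.
Step 4: result = 24

The answer is 24.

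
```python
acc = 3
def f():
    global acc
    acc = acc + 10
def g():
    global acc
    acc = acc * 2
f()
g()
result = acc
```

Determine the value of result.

Step 1: acc = 3.
Step 2: f() adds 10: acc = 3 + 10 = 13.
Step 3: g() doubles: acc = 13 * 2 = 26.
Step 4: result = 26

The answer is 26.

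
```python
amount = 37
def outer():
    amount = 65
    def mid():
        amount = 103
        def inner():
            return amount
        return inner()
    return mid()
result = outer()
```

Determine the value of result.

Step 1: Three levels of shadowing: global 37, outer 65, mid 103.
Step 2: inner() finds amount = 103 in enclosing mid() scope.
Step 3: result = 103

The answer is 103.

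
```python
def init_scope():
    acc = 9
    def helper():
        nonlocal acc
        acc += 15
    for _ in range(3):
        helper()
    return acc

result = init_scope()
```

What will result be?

Step 1: acc = 9.
Step 2: helper() is called 3 times in a loop, each adding 15 via nonlocal.
Step 3: acc = 9 + 15 * 3 = 54

The answer is 54.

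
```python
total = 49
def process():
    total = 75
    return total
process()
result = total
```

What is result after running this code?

Step 1: Global total = 49.
Step 2: process() creates local total = 75 (shadow, not modification).
Step 3: After process() returns, global total is unchanged. result = 49

The answer is 49.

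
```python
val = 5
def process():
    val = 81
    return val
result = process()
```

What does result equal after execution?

Step 1: Global val = 5.
Step 2: process() creates local val = 81, shadowing the global.
Step 3: Returns local val = 81. result = 81

The answer is 81.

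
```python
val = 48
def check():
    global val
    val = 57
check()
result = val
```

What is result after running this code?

Step 1: val = 48 globally.
Step 2: check() declares global val and sets it to 57.
Step 3: After check(), global val = 57. result = 57

The answer is 57.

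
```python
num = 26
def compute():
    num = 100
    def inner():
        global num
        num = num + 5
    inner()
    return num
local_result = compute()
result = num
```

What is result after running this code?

Step 1: Global num = 26. compute() creates local num = 100.
Step 2: inner() declares global num and adds 5: global num = 26 + 5 = 31.
Step 3: compute() returns its local num = 100 (unaffected by inner).
Step 4: result = global num = 31

The answer is 31.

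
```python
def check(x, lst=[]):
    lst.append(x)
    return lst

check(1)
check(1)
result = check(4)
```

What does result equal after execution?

Step 1: Mutable default argument gotcha! The list [] is created once.
Step 2: Each call appends to the SAME list: [1], [1, 1], [1, 1, 4].
Step 3: result = [1, 1, 4]

The answer is [1, 1, 4].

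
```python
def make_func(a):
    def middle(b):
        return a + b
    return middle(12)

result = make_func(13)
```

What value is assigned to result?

Step 1: make_func(13) passes a = 13.
Step 2: middle(12) has b = 12, reads a = 13 from enclosing.
Step 3: result = 13 + 12 = 25

The answer is 25.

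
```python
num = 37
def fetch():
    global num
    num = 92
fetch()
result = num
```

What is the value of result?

Step 1: num = 37 globally.
Step 2: fetch() declares global num and sets it to 92.
Step 3: After fetch(), global num = 92. result = 92

The answer is 92.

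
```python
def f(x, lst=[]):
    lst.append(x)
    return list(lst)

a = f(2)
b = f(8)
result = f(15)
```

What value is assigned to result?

Step 1: Default list is shared. list() creates copies for return values.
Step 2: Internal list grows: [2] -> [2, 8] -> [2, 8, 15].
Step 3: result = [2, 8, 15]

The answer is [2, 8, 15].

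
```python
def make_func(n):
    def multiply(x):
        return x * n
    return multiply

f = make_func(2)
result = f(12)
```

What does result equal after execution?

Step 1: make_func(2) returns multiply closure with n = 2.
Step 2: f(12) computes 12 * 2 = 24.
Step 3: result = 24

The answer is 24.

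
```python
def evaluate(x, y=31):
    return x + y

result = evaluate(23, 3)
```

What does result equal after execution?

Step 1: evaluate(23, 3) overrides default y with 3.
Step 2: Returns 23 + 3 = 26.
Step 3: result = 26

The answer is 26.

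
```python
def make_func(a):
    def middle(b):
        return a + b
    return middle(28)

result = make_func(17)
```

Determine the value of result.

Step 1: make_func(17) passes a = 17.
Step 2: middle(28) has b = 28, reads a = 17 from enclosing.
Step 3: result = 17 + 28 = 45

The answer is 45.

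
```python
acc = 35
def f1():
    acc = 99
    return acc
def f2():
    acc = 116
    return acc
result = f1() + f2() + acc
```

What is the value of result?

Step 1: Each function shadows global acc with its own local.
Step 2: f1() returns 99, f2() returns 116.
Step 3: Global acc = 35 is unchanged. result = 99 + 116 + 35 = 250

The answer is 250.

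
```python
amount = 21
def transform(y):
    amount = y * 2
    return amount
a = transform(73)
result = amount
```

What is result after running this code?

Step 1: Global amount = 21.
Step 2: transform(73) creates local amount = 73 * 2 = 146.
Step 3: Global amount unchanged because no global keyword. result = 21

The answer is 21.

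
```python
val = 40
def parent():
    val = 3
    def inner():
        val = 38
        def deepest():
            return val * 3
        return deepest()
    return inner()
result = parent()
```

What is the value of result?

Step 1: deepest() looks up val through LEGB: not local, finds val = 38 in enclosing inner().
Step 2: Returns 38 * 3 = 114.
Step 3: result = 114

The answer is 114.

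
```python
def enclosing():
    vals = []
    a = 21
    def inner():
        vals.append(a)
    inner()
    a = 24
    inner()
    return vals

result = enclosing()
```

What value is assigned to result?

Step 1: a = 21. inner() appends current a to vals.
Step 2: First inner(): appends 21. Then a = 24.
Step 3: Second inner(): appends 24 (closure sees updated a). result = [21, 24]

The answer is [21, 24].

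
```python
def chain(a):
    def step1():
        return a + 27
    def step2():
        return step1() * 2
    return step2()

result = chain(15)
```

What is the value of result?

Step 1: chain(15) captures a = 15.
Step 2: step2() calls step1() which returns 15 + 27 = 42.
Step 3: step2() returns 42 * 2 = 84

The answer is 84.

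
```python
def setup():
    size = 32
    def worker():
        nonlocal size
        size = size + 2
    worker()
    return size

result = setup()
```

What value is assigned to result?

Step 1: setup() sets size = 32.
Step 2: worker() uses nonlocal to modify size in setup's scope: size = 32 + 2 = 34.
Step 3: setup() returns the modified size = 34

The answer is 34.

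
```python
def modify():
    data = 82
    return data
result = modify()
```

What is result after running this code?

Step 1: modify() defines data = 82 in its local scope.
Step 2: return data finds the local variable data = 82.
Step 3: result = 82

The answer is 82.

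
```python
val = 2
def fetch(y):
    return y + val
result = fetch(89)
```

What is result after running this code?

Step 1: val = 2 is defined globally.
Step 2: fetch(89) uses parameter y = 89 and looks up val from global scope = 2.
Step 3: result = 89 + 2 = 91

The answer is 91.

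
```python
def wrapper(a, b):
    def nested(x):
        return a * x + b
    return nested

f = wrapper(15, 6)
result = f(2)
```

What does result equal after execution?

Step 1: wrapper(15, 6) captures a = 15, b = 6.
Step 2: f(2) computes 15 * 2 + 6 = 36.
Step 3: result = 36

The answer is 36.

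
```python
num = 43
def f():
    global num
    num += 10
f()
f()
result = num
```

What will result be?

Step 1: num = 43.
Step 2: First f(): num = 43 + 10 = 53.
Step 3: Second f(): num = 53 + 10 = 63. result = 63

The answer is 63.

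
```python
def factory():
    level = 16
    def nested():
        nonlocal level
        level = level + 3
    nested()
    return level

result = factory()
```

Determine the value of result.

Step 1: factory() sets level = 16.
Step 2: nested() uses nonlocal to modify level in factory's scope: level = 16 + 3 = 19.
Step 3: factory() returns the modified level = 19

The answer is 19.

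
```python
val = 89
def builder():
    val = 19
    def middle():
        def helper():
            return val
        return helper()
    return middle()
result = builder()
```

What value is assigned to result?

Step 1: builder() defines val = 19. middle() and helper() have no local val.
Step 2: helper() checks local (none), enclosing middle() (none), enclosing builder() and finds val = 19.
Step 3: result = 19

The answer is 19.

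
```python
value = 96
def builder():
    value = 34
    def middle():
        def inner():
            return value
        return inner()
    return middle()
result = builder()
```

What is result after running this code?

Step 1: builder() defines value = 34. middle() and inner() have no local value.
Step 2: inner() checks local (none), enclosing middle() (none), enclosing builder() and finds value = 34.
Step 3: result = 34

The answer is 34.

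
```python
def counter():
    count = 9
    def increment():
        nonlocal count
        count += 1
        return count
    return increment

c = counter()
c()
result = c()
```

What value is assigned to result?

Step 1: counter() creates closure with count = 9.
Step 2: Each c() call increments count via nonlocal. After 2 calls: 9 + 2 = 11.
Step 3: result = 11

The answer is 11.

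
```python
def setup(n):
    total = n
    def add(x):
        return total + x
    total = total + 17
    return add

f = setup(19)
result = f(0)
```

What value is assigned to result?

Step 1: setup(19) sets total = 19, then total = 19 + 17 = 36.
Step 2: Closures capture by reference, so add sees total = 36.
Step 3: f(0) returns 36 + 0 = 36

The answer is 36.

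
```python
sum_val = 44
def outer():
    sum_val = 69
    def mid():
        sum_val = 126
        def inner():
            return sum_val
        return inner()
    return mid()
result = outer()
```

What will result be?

Step 1: Three levels of shadowing: global 44, outer 69, mid 126.
Step 2: inner() finds sum_val = 126 in enclosing mid() scope.
Step 3: result = 126

The answer is 126.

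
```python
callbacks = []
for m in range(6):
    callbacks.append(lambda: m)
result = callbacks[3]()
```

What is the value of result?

Step 1: The loop creates 6 lambdas, all referencing the same variable m.
Step 2: After the loop, m = 5 (final value).
Step 3: callbacks[3]() looks up m at call time and finds 5. This is the late binding gotcha. result = 5

The answer is 5.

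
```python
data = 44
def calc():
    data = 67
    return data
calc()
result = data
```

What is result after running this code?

Step 1: data = 44 globally.
Step 2: calc() creates a LOCAL data = 67 (no global keyword!).
Step 3: The global data is unchanged. result = 44

The answer is 44.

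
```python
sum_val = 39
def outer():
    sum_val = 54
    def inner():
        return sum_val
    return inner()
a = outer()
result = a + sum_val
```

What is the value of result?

Step 1: outer() has local sum_val = 54. inner() reads from enclosing.
Step 2: outer() returns 54. Global sum_val = 39 unchanged.
Step 3: result = 54 + 39 = 93

The answer is 93.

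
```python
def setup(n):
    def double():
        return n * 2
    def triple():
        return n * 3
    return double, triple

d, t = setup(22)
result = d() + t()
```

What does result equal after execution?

Step 1: Both closures capture the same n = 22.
Step 2: d() = 22 * 2 = 44, t() = 22 * 3 = 66.
Step 3: result = 44 + 66 = 110

The answer is 110.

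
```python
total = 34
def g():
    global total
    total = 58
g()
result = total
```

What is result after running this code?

Step 1: total = 34 globally.
Step 2: g() declares global total and sets it to 58.
Step 3: After g(), global total = 58. result = 58

The answer is 58.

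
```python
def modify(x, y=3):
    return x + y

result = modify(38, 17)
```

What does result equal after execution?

Step 1: modify(38, 17) overrides default y with 17.
Step 2: Returns 38 + 17 = 55.
Step 3: result = 55

The answer is 55.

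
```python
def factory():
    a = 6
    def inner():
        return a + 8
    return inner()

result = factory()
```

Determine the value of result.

Step 1: factory() defines a = 6.
Step 2: inner() reads a = 6 from enclosing scope, returns 6 + 8 = 14.
Step 3: result = 14

The answer is 14.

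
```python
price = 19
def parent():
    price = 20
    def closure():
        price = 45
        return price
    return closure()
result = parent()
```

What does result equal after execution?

Step 1: Three scopes define price: global (19), parent (20), closure (45).
Step 2: closure() has its own local price = 45, which shadows both enclosing and global.
Step 3: result = 45 (local wins in LEGB)

The answer is 45.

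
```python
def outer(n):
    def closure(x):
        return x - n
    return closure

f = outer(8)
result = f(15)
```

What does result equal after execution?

Step 1: outer(8) creates a closure capturing n = 8.
Step 2: f(15) computes 15 - 8 = 7.
Step 3: result = 7

The answer is 7.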